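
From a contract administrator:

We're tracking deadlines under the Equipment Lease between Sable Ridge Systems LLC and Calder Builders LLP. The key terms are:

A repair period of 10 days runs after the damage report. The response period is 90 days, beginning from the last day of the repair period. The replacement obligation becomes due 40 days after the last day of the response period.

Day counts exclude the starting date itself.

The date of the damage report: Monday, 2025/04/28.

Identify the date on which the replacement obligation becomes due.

2025/09/15

Adding 10 calendar days to 2025/04/28 gives 2025/05/08, which is the last day of the repair period.
The last day of the response period: 90 calendar days after 2025/05/08 is 2025/08/06.
The date on which the replacement obligation becomes due: 40 calendar days after 2025/08/06 is 2025/09/15.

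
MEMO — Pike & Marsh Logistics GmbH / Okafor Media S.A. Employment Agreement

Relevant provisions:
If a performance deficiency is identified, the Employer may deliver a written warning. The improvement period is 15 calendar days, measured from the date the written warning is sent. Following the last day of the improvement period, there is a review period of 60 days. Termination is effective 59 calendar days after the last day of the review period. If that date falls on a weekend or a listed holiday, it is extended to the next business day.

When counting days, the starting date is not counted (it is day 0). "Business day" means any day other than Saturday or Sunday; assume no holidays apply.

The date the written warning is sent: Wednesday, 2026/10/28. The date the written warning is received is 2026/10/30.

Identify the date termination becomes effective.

Adding 15 calendar days to 2026/10/28 gives 2026/11/12, which is the last day of the improvement period.
The last day of the review period: 60 calendar days after 2026/11/12 is 2027/01/11.
Adding 59 calendar days to 2027/01/11 gives 2027/03/11, which is the date termination becomes effective. 2027/03/11 is a Thursday, so no roll-forward applies.

2027/03/11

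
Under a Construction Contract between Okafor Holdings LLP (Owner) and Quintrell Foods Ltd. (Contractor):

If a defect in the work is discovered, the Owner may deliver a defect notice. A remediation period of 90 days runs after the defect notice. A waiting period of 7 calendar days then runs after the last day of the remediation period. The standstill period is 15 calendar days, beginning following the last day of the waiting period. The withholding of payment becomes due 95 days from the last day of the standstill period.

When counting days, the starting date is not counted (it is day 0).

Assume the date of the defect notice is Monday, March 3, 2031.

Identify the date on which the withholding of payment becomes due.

September 26, 2031

Adding 90 calendar days to March 3, 2031 gives June 1, 2031, which is the last day of the remediation period.
Adding 7 calendar days to June 1, 2031 gives June 8, 2031, which is the last day of the waiting period.
The last day of the standstill period: June 8, 2031 + 15 days = June 23, 2031.
Adding 95 calendar days to June 23, 2031 gives September 26, 2031, which is the date on which the withholding of payment becomes due.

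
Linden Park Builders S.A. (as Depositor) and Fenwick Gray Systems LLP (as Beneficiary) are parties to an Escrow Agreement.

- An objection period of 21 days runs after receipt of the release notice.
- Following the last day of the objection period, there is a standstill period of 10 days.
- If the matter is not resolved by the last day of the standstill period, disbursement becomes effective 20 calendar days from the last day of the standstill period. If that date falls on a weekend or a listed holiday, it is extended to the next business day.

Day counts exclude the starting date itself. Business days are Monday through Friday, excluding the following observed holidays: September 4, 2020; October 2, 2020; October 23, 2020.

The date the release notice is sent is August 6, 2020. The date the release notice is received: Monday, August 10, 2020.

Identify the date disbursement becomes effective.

The last day of the objection period: 21 calendar days after August 10, 2020 is August 31, 2020.
The last day of the standstill period: 10 calendar days after August 31, 2020 is September 10, 2020.
Adding 20 calendar days to September 10, 2020 gives September 30, 2020, which is the date disbursement becomes effective. September 30, 2020 is a Wednesday and is not a listed holiday, so no roll-forward applies.

September 30, 2020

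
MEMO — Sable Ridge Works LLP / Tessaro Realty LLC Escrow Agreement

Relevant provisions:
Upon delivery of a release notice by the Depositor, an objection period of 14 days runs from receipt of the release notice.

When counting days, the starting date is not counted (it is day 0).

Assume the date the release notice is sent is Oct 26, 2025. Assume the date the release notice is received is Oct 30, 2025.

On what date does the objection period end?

Adding 14 calendar days to Oct 30, 2025 gives Nov 13, 2025, which is the last day of the objection period.

Nov 13, 2025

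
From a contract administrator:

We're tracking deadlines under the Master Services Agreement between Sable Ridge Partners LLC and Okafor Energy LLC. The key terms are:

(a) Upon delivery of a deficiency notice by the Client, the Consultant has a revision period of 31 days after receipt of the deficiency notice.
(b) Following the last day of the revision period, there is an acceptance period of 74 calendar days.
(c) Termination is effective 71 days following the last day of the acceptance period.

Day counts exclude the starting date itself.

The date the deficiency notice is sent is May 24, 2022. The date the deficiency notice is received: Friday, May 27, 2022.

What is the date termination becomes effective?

November 19, 2022

The last day of the revision period: 31 calendar days after May 27, 2022 is June 27, 2022.
The last day of the acceptance period: 74 calendar days after June 27, 2022 is September 9, 2022.
The date termination becomes effective: September 9, 2022 + 71 days = November 19, 2022.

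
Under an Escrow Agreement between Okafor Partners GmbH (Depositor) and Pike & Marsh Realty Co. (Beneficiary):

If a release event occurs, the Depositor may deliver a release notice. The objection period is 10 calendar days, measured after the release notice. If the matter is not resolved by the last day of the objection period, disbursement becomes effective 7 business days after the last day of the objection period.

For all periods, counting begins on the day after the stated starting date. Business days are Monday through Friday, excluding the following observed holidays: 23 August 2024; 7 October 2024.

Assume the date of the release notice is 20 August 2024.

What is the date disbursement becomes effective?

10 September 2024

The last day of the objection period: 10 calendar days after 20 August 2024 is 30 August 2024.
The date disbursement becomes effective: counting 7 business days from Friday, 30 August 2024 (Sep 2, Sep 3, Sep 4, Sep 5, Sep 6, Sep 9, Sep 10, skipping weekends) reaches Tuesday, 10 September 2024.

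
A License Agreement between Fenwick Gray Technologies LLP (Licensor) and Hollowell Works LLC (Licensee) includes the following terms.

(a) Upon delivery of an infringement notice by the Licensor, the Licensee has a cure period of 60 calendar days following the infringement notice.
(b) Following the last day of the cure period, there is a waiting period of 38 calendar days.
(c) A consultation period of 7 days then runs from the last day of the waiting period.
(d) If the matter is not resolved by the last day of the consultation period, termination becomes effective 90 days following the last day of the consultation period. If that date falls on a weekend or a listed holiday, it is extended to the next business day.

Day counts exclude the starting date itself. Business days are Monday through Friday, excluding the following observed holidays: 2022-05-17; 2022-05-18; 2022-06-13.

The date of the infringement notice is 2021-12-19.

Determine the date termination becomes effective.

The last day of the cure period: 60 calendar days after 2021-12-19 is 2022-02-17.
The last day of the waiting period: 2022-02-17 + 38 days = 2022-03-27.
Adding 7 calendar days to 2022-03-27 gives 2022-04-03, which is the last day of the consultation period.
Adding 90 calendar days to 2022-04-03 gives 2022-07-02, which is the date termination becomes effective. That falls on a Saturday, so it rolls to the next business day, Monday, 2022-07-04.

2022-07-04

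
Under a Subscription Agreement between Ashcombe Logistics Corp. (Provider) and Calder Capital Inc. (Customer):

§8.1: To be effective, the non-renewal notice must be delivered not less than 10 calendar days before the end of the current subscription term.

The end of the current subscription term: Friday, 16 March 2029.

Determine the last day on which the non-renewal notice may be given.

16 March 2029 minus 10 days is 6 March 2029.

6 March 2029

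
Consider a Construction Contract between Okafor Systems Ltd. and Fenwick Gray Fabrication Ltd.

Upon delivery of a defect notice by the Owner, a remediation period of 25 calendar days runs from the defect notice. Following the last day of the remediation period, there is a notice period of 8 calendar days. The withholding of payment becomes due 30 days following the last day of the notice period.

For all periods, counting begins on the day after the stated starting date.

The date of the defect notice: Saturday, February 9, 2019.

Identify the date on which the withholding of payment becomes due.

Adding 25 calendar days to February 9, 2019 gives March 6, 2019, which is the last day of the remediation period.
The last day of the notice period: March 6, 2019 + 8 days = March 14, 2019.
The date on which the withholding of payment becomes due: 30 calendar days after March 14, 2019 is April 13, 2019.

April 13, 2019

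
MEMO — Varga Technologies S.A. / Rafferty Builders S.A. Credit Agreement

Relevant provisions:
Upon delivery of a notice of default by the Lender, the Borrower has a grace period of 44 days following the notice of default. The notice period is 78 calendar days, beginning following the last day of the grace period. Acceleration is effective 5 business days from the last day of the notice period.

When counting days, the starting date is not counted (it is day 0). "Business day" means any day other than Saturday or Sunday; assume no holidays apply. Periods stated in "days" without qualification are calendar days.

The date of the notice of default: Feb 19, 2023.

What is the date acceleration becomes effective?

Jun 28, 2023

The last day of the grace period: Feb 19, 2023 + 44 days = Apr 4, 2023.
The last day of the notice period: 78 calendar days after Apr 4, 2023 is Jun 21, 2023.
The date acceleration becomes effective: counting 5 business days from Wednesday, Jun 21, 2023 (Jun 22, Jun 23, Jun 26, Jun 27, Jun 28, skipping weekends) reaches Wednesday, Jun 28, 2023.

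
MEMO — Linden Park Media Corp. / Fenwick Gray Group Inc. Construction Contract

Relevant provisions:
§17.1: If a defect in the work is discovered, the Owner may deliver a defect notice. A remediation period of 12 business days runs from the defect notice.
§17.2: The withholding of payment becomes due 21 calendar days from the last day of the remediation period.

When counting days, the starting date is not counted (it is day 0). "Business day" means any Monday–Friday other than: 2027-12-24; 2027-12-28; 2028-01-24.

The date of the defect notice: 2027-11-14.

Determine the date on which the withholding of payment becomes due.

From Sunday, 2027-11-14, 12 business days (Nov 15, Nov 16, Nov 17, Nov 18, …, Nov 26, Nov 29, Nov 30, skipping weekends) brings us to Tuesday, 2027-11-30, which is the last day of the remediation period.
The date on which the withholding of payment becomes due: 21 calendar days after 2027-11-30 is 2027-12-21.

2027-12-21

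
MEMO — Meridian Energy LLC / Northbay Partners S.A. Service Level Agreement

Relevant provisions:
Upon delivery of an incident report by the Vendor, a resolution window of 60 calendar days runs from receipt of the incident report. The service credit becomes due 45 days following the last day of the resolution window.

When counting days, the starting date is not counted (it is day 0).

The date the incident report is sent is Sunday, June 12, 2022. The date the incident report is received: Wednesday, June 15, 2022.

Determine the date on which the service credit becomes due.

Adding 60 calendar days to June 15, 2022 gives August 14, 2022, which is the last day of the resolution window.
The date on which the service credit becomes due: 45 calendar days after August 14, 2022 is September 28, 2022.

September 28, 2022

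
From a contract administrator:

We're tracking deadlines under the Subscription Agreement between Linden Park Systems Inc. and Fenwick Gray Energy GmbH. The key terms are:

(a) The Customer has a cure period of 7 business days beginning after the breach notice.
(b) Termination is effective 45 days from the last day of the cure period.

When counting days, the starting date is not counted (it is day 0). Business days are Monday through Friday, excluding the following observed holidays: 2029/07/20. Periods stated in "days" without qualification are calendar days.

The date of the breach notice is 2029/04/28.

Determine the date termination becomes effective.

2029/06/22

From Saturday, 2029/04/28, 7 business days (Apr 30, May 1, May 2, May 3, May 4, May 7, May 8, skipping weekends) brings us to Tuesday, 2029/05/08, which is the last day of the cure period.
The date termination becomes effective: 2029/05/08 + 45 days = 2029/06/22.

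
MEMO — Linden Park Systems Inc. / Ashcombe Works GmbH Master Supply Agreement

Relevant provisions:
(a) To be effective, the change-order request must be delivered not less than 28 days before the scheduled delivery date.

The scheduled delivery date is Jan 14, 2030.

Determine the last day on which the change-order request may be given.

Jan 14, 2030 minus 28 days is Dec 17, 2029.

Dec 17, 2029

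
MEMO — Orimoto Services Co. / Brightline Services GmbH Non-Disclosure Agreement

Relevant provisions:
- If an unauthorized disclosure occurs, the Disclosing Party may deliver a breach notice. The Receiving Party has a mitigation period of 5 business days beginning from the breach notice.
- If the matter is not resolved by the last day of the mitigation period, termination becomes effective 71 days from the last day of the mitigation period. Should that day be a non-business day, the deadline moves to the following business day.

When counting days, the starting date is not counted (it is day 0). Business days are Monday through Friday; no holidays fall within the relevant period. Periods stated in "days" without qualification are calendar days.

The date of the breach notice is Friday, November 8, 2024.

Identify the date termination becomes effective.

The last day of the mitigation period: counting 5 business days from Friday, November 8, 2024 (Nov 11, Nov 12, Nov 13, Nov 14, Nov 15, skipping weekends) reaches Friday, November 15, 2024.
The date termination becomes effective: November 15, 2024 + 71 days = January 25, 2025. That falls on a Saturday, so it rolls to the next business day, Monday, January 27, 2025.

January 27, 2025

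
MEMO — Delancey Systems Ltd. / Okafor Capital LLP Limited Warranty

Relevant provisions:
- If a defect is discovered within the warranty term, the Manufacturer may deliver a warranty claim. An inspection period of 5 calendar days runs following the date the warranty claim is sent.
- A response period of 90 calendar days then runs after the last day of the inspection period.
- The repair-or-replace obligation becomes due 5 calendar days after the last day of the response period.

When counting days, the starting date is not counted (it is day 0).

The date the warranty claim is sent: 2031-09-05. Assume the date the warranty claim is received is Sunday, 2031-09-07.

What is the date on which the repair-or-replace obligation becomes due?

2031-12-14

Adding 5 calendar days to 2031-09-05 gives 2031-09-10, which is the last day of the inspection period.
The last day of the response period: 90 calendar days after 2031-09-10 is 2031-12-09.
Adding 5 calendar days to 2031-12-09 gives 2031-12-14, which is the date on which the repair-or-replace obligation becomes due.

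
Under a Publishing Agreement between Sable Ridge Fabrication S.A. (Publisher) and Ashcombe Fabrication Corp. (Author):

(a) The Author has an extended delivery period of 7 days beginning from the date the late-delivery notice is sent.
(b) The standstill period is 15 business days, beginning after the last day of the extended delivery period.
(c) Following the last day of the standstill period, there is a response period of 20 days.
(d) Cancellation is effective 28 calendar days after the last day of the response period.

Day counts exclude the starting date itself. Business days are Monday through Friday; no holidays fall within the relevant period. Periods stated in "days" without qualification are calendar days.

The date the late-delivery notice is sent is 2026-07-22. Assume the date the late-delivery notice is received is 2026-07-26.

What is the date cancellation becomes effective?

The last day of the extended delivery period: 2026-07-22 + 7 days = 2026-07-29.
The last day of the standstill period: 15 business days after Wednesday, 2026-07-29, skipping weekends — Jul 30, Jul 31, Aug 3, Aug 4, …, Aug 17, Aug 18, Aug 19 — lands on Wednesday, 2026-08-19.
Adding 20 calendar days to 2026-08-19 gives 2026-09-08, which is the last day of the response period.
Adding 28 calendar days to 2026-09-08 gives 2026-10-06, which is the date cancellation becomes effective.

2026-10-06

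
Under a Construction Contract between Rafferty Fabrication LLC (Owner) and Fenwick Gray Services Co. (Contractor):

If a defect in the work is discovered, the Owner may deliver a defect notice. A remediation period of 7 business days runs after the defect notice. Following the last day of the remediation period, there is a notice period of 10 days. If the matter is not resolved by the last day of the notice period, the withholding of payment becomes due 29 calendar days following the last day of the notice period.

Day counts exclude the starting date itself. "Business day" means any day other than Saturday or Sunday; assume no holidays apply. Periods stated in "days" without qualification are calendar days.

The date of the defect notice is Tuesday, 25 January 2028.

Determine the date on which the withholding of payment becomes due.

13 March 2028

From Tuesday, 25 January 2028, 7 business days (Jan 26, Jan 27, Jan 28, Jan 31, Feb 1, Feb 2, Feb 3, skipping weekends) brings us to Thursday, 3 February 2028, which is the last day of the remediation period.
The last day of the notice period: 10 calendar days after 3 February 2028 is 13 February 2028.
The date on which the withholding of payment becomes due: 29 calendar days after 13 February 2028 is 13 March 2028.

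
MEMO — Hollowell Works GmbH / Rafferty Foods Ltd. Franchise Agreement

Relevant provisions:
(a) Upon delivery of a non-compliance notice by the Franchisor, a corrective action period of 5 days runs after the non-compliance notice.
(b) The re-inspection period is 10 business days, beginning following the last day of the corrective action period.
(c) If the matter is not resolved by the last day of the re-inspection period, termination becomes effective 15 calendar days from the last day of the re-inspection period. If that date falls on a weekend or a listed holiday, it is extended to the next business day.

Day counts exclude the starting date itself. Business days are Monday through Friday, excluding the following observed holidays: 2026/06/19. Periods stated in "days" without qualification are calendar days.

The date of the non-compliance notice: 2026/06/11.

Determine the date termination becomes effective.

The last day of the corrective action period: 2026/06/11 + 5 days = 2026/06/16.
From Tuesday, 2026/06/16, 10 business days (Jun 17, Jun 18, Jun 22, Jun 23, Jun 24, Jun 25, Jun 26, Jun 29, Jun 30, Jul 1, skipping weekends and the listed holiday on Jun 19) brings us to Wednesday, 2026/07/01, which is the last day of the re-inspection period.
Adding 15 calendar days to 2026/07/01 gives 2026/07/16, which is the date termination becomes effective. 2026/07/16 is a Thursday and is not a listed holiday, so no roll-forward applies.

2026/07/16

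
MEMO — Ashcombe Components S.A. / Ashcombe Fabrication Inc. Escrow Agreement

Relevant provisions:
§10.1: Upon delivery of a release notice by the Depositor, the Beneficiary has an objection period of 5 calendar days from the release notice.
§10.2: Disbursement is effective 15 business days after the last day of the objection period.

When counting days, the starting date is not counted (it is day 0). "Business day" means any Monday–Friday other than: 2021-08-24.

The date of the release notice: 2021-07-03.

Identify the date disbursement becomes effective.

The last day of the objection period: 5 calendar days after 2021-07-03 is 2021-07-08.
The date disbursement becomes effective: 15 business days after Thursday, 2021-07-08, skipping weekends — Jul 9, Jul 12, Jul 13, Jul 14, …, Jul 27, Jul 28, Jul 29 — lands on Thursday, 2021-07-29.

2021-07-29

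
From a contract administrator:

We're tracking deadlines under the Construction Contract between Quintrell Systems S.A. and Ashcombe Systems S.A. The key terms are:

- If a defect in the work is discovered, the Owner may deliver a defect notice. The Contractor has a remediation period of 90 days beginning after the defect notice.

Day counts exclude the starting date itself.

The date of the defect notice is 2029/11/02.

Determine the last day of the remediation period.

The last day of the remediation period: 2029/11/02 + 90 days = 2030/01/31.

2030/01/31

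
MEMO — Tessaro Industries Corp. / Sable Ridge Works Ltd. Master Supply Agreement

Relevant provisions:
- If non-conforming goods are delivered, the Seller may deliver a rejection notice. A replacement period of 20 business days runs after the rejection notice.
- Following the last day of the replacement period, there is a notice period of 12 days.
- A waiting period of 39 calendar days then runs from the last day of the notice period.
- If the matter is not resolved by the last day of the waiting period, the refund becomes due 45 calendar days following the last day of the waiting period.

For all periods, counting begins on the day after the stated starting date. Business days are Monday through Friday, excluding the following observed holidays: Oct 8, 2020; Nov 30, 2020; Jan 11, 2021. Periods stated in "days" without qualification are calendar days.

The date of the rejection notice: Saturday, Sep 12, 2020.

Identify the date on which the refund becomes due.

The last day of the replacement period: counting 20 business days from Saturday, Sep 12, 2020 (Sep 14, Sep 15, Sep 16, Sep 17, …, Oct 7, Oct 9, Oct 12, skipping weekends and the listed holiday on Oct 8) reaches Monday, Oct 12, 2020.
The last day of the notice period: 12 calendar days after Oct 12, 2020 is Oct 24, 2020.
Adding 39 calendar days to Oct 24, 2020 gives Dec 2, 2020, which is the last day of the waiting period.
The date on which the refund becomes due: 45 calendar days after Dec 2, 2020 is Jan 16, 2021.

Jan 16, 2021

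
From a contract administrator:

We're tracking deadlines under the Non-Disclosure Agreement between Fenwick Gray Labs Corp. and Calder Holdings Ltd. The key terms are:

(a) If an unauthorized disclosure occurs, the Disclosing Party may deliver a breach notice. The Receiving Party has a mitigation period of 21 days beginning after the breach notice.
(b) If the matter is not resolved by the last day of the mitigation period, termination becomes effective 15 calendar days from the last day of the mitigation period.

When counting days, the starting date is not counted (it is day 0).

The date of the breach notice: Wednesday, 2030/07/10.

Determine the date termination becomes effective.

The last day of the mitigation period: 21 calendar days after 2030/07/10 is 2030/07/31.
The date termination becomes effective: 15 calendar days after 2030/07/31 is 2030/08/15.

2030/08/15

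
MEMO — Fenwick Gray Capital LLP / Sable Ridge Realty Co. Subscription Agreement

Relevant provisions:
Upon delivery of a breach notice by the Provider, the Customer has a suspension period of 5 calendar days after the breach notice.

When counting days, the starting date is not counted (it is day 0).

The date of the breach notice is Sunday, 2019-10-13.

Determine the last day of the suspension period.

The last day of the suspension period: 5 calendar days after 2019-10-13 is 2019-10-18.

2019-10-18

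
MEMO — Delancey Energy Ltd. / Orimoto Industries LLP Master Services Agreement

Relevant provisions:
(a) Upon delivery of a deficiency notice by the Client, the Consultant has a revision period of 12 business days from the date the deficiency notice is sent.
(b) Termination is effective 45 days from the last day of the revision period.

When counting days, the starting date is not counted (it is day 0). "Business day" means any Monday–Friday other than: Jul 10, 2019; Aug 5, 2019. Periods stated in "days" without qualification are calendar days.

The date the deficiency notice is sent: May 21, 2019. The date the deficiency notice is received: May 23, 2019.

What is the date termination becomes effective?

The last day of the revision period: counting 12 business days from Tuesday, May 21, 2019 (May 22, May 23, May 24, May 27, …, Jun 4, Jun 5, Jun 6, skipping weekends) reaches Thursday, Jun 6, 2019.
Adding 45 calendar days to Jun 6, 2019 gives Jul 21, 2019, which is the date termination becomes effective.

Jul 21, 2019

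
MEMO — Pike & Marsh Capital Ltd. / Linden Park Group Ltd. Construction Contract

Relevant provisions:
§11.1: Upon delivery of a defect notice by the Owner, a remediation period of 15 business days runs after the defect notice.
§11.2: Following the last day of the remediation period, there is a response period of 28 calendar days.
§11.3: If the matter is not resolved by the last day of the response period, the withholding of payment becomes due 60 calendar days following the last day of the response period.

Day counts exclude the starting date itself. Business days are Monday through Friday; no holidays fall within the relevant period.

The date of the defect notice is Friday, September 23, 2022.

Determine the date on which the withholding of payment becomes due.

The last day of the remediation period: counting 15 business days from Friday, September 23, 2022 (Sep 26, Sep 27, Sep 28, Sep 29, …, Oct 12, Oct 13, Oct 14, skipping weekends) reaches Friday, October 14, 2022.
Adding 28 calendar days to October 14, 2022 gives November 11, 2022, which is the last day of the response period.
The date on which the withholding of payment becomes due: November 11, 2022 + 60 days = January 10, 2023.

January 10, 2023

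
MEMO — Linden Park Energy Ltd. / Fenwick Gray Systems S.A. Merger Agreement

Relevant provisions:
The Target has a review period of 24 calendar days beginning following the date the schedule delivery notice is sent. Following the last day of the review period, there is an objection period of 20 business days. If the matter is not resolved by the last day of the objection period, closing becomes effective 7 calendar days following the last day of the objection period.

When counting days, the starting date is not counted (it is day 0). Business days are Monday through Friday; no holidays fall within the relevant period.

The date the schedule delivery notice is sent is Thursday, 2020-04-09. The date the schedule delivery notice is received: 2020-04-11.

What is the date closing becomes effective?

The last day of the review period: 2020-04-09 + 24 days = 2020-05-03.
From Sunday, 2020-05-03, 20 business days (May 4, May 5, May 6, May 7, …, May 27, May 28, May 29, skipping weekends) brings us to Friday, 2020-05-29, which is the last day of the objection period.
Adding 7 calendar days to 2020-05-29 gives 2020-06-05, which is the date closing becomes effective.

2020-06-05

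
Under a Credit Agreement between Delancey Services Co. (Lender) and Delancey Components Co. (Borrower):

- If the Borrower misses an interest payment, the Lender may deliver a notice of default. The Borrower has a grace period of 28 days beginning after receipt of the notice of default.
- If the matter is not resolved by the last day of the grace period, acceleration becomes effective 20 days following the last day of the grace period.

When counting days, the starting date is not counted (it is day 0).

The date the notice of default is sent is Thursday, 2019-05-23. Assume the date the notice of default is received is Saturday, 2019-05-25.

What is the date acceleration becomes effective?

2019-07-12

Adding 28 calendar days to 2019-05-25 gives 2019-06-22, which is the last day of the grace period.
Adding 20 calendar days to 2019-06-22 gives 2019-07-12, which is the date acceleration becomes effective.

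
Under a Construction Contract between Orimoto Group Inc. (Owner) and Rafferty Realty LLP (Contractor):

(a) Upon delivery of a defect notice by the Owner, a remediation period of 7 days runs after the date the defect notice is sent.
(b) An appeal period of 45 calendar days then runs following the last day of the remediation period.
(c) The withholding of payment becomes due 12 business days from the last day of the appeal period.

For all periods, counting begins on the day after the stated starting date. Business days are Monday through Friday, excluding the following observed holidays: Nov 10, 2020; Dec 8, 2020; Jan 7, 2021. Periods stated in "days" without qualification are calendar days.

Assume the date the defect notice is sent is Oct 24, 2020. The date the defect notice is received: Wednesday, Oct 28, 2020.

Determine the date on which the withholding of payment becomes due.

The last day of the remediation period: Oct 24, 2020 + 7 days = Oct 31, 2020.
Adding 45 calendar days to Oct 31, 2020 gives Dec 15, 2020, which is the last day of the appeal period.
From Tuesday, Dec 15, 2020, 12 business days (Dec 16, Dec 17, Dec 18, Dec 21, …, Dec 29, Dec 30, Dec 31, skipping weekends) brings us to Thursday, Dec 31, 2020, which is the date on which the withholding of payment becomes due.

Dec 31, 2020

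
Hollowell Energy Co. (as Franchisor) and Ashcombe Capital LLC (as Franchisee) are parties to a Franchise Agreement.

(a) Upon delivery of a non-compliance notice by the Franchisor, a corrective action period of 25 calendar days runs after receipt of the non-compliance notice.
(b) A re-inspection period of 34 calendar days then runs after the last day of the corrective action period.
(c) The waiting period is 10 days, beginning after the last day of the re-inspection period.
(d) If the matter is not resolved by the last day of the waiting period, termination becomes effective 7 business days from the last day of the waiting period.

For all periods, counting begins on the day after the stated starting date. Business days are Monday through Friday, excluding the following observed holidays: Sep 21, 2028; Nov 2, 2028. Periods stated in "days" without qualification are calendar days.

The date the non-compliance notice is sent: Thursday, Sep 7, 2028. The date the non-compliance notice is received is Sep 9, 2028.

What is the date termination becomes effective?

Nov 28, 2028

The last day of the corrective action period: Sep 9, 2028 + 25 days = Oct 4, 2028.
Adding 34 calendar days to Oct 4, 2028 gives Nov 7, 2028, which is the last day of the re-inspection period.
The last day of the waiting period: 10 calendar days after Nov 7, 2028 is Nov 17, 2028.
The date termination becomes effective: 7 business days after Friday, Nov 17, 2028, skipping weekends — Nov 20, Nov 21, Nov 22, Nov 23, Nov 24, Nov 27, Nov 28 — lands on Tuesday, Nov 28, 2028.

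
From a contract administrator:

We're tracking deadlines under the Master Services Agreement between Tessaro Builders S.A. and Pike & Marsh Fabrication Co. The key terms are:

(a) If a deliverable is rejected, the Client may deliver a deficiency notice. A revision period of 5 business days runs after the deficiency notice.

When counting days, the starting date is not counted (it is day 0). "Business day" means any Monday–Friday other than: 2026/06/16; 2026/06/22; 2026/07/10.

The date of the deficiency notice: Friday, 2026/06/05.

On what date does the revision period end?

The last day of the revision period: counting 5 business days from Friday, 2026/06/05 (Jun 8, Jun 9, Jun 10, Jun 11, Jun 12, skipping weekends) reaches Friday, 2026/06/12.

2026/06/12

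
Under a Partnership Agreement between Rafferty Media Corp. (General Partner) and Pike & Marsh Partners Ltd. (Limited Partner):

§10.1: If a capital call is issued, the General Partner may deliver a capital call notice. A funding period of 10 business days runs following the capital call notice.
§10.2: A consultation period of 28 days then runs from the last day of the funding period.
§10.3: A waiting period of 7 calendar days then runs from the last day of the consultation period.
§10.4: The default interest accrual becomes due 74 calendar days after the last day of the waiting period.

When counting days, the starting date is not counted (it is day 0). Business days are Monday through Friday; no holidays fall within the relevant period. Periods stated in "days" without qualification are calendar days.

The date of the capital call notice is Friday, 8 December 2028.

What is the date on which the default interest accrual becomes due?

10 April 2029

The last day of the funding period: 10 business days after Friday, 8 December 2028, skipping weekends — Dec 11, Dec 12, Dec 13, Dec 14, Dec 15, Dec 18, Dec 19, Dec 20, Dec 21, Dec 22 — lands on Friday, 22 December 2028.
Adding 28 calendar days to 22 December 2028 gives 19 January 2029, which is the last day of the consultation period.
Adding 7 calendar days to 19 January 2029 gives 26 January 2029, which is the last day of the waiting period.
The date on which the default interest accrual becomes due: 26 January 2029 + 74 days = 10 April 2029.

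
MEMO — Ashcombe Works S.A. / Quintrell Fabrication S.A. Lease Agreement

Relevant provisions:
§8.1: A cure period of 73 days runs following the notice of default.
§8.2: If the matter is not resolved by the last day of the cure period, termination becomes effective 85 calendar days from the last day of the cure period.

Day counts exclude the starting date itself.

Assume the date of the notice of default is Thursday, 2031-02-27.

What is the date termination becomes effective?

2031-08-04

The last day of the cure period: 73 calendar days after 2031-02-27 is 2031-05-11.
The date termination becomes effective: 85 calendar days after 2031-05-11 is 2031-08-04.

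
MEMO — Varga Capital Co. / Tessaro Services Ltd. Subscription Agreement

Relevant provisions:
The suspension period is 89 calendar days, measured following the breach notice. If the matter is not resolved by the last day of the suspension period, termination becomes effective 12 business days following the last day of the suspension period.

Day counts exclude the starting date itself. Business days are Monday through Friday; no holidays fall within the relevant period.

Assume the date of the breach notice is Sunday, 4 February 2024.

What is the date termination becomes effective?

Adding 89 calendar days to 4 February 2024 gives 3 May 2024, which is the last day of the suspension period.
The date termination becomes effective: 12 business days after Friday, 3 May 2024, skipping weekends — May 6, May 7, May 8, May 9, …, May 17, May 20, May 21 — lands on Tuesday, 21 May 2024.

21 May 2024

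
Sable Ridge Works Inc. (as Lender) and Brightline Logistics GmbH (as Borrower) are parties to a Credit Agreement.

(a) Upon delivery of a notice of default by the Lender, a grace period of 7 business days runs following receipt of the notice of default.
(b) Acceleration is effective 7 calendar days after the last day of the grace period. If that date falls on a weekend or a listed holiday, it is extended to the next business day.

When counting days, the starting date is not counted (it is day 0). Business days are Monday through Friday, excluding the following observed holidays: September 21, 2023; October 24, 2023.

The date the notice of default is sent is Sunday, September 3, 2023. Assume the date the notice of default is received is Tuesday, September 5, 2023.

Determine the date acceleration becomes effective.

September 22, 2023

From Tuesday, September 5, 2023, 7 business days (Sep 6, Sep 7, Sep 8, Sep 11, Sep 12, Sep 13, Sep 14, skipping weekends) brings us to Thursday, September 14, 2023, which is the last day of the grace period.
The date acceleration becomes effective: September 14, 2023 + 7 days = September 21, 2023. That falls on Thursday, a listed holiday, so it rolls to the next business day, Friday, September 22, 2023.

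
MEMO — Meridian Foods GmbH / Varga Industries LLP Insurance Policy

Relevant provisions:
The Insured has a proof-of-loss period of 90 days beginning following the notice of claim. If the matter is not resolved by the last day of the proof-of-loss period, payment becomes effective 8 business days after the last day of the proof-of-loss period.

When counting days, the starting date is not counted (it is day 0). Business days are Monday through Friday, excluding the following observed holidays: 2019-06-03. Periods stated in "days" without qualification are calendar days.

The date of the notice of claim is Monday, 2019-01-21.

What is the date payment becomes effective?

The last day of the proof-of-loss period: 2019-01-21 + 90 days = 2019-04-21.
The date payment becomes effective: counting 8 business days from Sunday, 2019-04-21 (Apr 22, Apr 23, Apr 24, Apr 25, Apr 26, Apr 29, Apr 30, May 1, skipping weekends) reaches Wednesday, 2019-05-01.

2019-05-01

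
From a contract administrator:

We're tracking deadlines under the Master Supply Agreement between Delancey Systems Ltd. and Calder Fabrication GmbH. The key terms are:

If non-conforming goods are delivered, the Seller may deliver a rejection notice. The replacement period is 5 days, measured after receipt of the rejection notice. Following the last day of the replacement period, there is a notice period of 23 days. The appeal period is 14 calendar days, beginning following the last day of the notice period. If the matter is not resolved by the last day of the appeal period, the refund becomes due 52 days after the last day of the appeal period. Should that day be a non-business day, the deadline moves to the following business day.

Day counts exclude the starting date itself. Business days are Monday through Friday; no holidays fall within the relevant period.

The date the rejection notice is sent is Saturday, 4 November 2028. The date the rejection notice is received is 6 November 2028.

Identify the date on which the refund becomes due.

The last day of the replacement period: 5 calendar days after 6 November 2028 is 11 November 2028.
The last day of the notice period: 23 calendar days after 11 November 2028 is 4 December 2028.
The last day of the appeal period: 4 December 2028 + 14 days = 18 December 2028.
Adding 52 calendar days to 18 December 2028 gives 8 February 2029, which is the date on which the refund becomes due. 8 February 2029 is a Thursday, so no roll-forward applies.

8 February 2029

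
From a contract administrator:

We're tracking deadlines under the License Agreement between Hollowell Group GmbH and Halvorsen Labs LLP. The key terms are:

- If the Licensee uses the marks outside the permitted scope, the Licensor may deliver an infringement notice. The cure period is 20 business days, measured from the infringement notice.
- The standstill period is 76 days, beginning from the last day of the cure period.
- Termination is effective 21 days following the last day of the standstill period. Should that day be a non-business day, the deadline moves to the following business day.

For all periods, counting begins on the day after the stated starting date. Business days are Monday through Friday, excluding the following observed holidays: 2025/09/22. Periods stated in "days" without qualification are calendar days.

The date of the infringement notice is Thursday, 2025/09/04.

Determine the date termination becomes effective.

The last day of the cure period: counting 20 business days from Thursday, 2025/09/04 (Sep 5, Sep 8, Sep 9, Sep 10, …, Oct 1, Oct 2, Oct 3, skipping weekends and the listed holiday on Sep 22) reaches Friday, 2025/10/03.
The last day of the standstill period: 2025/10/03 + 76 days = 2025/12/18.
The date termination becomes effective: 21 calendar days after 2025/12/18 is 2026/01/08. 2026/01/08 is a Thursday and is not a listed holiday, so no roll-forward applies.

2026/01/08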